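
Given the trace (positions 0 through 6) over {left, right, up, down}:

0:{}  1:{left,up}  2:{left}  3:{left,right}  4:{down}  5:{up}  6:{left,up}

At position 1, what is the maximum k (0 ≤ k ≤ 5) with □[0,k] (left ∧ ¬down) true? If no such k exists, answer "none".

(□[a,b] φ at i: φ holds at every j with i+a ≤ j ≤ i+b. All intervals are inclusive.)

(left ∧ ¬down) must hold from j=1 onward; find where it first fails.
  j=1: holds
  j=2: holds
  j=3: holds
  j=4: fails
Holds on [1,3], so largest k = 2.

2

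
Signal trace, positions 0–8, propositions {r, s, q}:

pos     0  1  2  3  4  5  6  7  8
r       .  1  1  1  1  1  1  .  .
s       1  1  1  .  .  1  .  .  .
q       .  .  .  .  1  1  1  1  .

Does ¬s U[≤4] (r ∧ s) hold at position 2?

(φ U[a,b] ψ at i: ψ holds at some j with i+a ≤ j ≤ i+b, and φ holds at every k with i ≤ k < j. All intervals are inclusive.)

Yes

Need some j in [2,6] with (r ∧ s), and ¬s at every k in [2,j-1].
  j=2: (r ∧ s) holds; no prefix to check → satisfied.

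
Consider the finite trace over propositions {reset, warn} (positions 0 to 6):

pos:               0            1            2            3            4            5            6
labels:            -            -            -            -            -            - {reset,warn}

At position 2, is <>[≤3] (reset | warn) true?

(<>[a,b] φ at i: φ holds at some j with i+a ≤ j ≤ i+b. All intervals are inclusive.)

Check (reset | warn) at each j in [2,5]:
  j=2: false
  j=3: false
  j=4: false
  j=5: false
No position in the window satisfies it → formula fails.

No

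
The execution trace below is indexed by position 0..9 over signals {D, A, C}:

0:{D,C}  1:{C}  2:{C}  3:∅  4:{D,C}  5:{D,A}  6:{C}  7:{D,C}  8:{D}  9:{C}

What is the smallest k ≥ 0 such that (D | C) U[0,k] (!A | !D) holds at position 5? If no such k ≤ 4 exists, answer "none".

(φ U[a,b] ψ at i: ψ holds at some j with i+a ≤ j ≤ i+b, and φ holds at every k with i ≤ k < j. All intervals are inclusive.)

1

Need earliest j ≥ 5 with (!A | !D), and (D | C) at every k in [5,j-1].
  j=5: rhs fails.
  j=6: rhs holds; lhs holds on [5,5]. k = 1.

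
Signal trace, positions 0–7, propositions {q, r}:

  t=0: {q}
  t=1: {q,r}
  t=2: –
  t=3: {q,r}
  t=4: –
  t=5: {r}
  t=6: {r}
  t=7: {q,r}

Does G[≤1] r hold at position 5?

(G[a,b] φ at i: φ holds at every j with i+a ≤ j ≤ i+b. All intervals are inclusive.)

True

Check r at every j in [5,6]:
  j=5: true
  j=6: true
All positions satisfy it → formula holds.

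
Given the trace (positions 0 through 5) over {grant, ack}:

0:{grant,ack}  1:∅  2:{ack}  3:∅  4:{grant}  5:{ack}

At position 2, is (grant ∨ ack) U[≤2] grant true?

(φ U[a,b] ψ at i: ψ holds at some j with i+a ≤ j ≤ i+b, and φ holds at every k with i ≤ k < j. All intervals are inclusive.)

Does not hold

Need some j in [2,4] with grant, and (grant ∨ ack) at every k in [2,j-1].
  j=2: grant false.
  j=3: grant false.
  j=4: grant holds, but (grant ∨ ack) fails at k=3 → not this j.
No j in the window works → until fails.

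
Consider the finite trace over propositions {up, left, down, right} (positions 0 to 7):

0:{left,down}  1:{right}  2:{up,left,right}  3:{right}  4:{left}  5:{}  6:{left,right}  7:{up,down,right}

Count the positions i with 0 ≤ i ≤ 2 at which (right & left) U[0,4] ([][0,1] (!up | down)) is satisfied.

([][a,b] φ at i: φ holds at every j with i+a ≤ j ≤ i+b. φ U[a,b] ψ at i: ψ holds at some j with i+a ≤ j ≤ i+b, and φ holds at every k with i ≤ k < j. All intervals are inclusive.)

2

Evaluate at each i in [0,2]:
  i=0: ✓ (rhs at j=0)
  i=1: ✗ (lhs fails at k=1 before rhs at j=3)
  i=2: ✓ (rhs at j=3; lhs holds on [2,2])
Positions where it holds: {0, 2} → 2.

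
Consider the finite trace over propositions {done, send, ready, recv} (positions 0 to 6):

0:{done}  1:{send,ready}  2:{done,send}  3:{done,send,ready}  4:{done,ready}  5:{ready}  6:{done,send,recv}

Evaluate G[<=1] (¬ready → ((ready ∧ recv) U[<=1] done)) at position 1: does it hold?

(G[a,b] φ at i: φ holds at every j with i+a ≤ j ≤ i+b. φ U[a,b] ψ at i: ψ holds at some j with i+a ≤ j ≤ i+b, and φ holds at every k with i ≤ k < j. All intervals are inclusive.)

Yes

Check (¬ready → ((ready ∧ recv) U[<=1] done)) at every j in [1,2]:
  j=1: antecedent false → ✓
  j=2: antecedent true; consequent holds → ✓
All positions satisfy it → formula holds.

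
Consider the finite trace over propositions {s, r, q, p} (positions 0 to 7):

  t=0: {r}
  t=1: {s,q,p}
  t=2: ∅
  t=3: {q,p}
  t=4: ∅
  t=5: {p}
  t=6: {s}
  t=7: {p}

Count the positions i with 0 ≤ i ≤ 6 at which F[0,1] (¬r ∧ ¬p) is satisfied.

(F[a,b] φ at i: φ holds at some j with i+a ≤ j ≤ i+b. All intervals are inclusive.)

6

Evaluate at each i in [0,6]:
  i=0: ✗ (none in [0,1])
  i=1: ✓ (witness j=2)
  i=2: ✓ (witness j=2)
  i=3: ✓ (witness j=4)
  i=4: ✓ (witness j=4)
  i=5: ✓ (witness j=6)
  i=6: ✓ (witness j=6)
Positions where it holds: {1, 2, 3, 4, 5, 6} → 6.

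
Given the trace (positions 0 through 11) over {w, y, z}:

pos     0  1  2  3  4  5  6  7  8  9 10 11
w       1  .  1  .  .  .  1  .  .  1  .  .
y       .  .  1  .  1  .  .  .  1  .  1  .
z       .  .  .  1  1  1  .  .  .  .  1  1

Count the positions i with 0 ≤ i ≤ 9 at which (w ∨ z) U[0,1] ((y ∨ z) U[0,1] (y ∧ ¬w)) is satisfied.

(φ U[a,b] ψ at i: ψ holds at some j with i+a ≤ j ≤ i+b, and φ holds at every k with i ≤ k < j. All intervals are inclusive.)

5

Evaluate at each i in [0,9]:
  i=0: ✗ (no rhs in [0,1])
  i=1: ✗ (no rhs in [1,2])
  i=2: ✓ (rhs at j=3; lhs holds on [2,2])
  i=3: ✓ (rhs at j=3)
  i=4: ✓ (rhs at j=4)
  i=5: ✗ (no rhs in [5,6])
  i=6: ✗ (no rhs in [6,7])
  i=7: ✗ (lhs fails at k=7 before rhs at j=8)
  i=8: ✓ (rhs at j=8)
  i=9: ✓ (rhs at j=10; lhs holds on [9,9])
Positions where it holds: {2, 3, 4, 8, 9} → 5.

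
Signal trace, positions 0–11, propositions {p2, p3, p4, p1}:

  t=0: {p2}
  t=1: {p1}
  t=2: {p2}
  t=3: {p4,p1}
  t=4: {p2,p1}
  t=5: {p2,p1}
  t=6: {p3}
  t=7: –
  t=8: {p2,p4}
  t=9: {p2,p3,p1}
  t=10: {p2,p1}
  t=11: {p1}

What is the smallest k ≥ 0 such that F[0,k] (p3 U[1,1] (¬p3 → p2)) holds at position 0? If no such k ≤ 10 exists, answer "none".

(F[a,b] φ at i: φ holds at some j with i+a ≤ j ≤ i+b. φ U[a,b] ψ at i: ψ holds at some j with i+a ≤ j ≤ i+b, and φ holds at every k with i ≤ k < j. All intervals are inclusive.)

Scan j = 0,1,… for (p3 U[1,1] (¬p3 → p2)):
  j=0: fails
  j=1: fails
  j=2: fails
  j=3: fails
  j=4: fails
  j=5: fails
  j=6: fails
  j=7: fails
  j=8: fails
  j=9: holds
First hit at j=9, so smallest k = 9-0 = 9.

9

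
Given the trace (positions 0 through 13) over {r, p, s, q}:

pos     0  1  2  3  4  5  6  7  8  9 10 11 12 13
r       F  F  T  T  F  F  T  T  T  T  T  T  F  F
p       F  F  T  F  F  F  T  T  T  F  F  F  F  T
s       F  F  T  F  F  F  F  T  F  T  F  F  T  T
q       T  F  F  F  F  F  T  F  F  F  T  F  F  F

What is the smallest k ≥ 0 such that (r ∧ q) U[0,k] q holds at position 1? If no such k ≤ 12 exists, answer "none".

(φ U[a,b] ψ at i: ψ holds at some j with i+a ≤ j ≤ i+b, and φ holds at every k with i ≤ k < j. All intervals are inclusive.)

none

Need earliest j ≥ 1 with q, and (r ∧ q) at every k in [1,j-1].
  j=1: rhs fails.
  j=2: rhs fails.
  j=3: rhs fails.
  j=4: rhs fails.
  j=5: rhs fails.
  j=6: rhs holds but lhs fails at k=1.
  j=7: rhs fails.
  j=8: rhs fails.
  j=9: rhs fails.
  j=10: rhs holds but lhs fails at k=1.
  j=11: rhs fails.
  j=12: rhs fails.
  j=13: rhs fails.
No witness within the range → none.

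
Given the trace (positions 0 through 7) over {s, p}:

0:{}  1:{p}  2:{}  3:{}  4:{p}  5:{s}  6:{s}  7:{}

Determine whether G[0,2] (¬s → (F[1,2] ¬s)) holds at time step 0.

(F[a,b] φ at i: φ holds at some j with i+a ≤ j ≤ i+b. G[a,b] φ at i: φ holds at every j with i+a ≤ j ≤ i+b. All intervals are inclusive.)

True

Check (¬s → (F[1,2] ¬s)) at every j in [0,2]:
  j=0: antecedent true; consequent holds (witness at 1) → ✓
  j=1: antecedent true; consequent holds (witness at 2) → ✓
  j=2: antecedent true; consequent holds (witness at 3) → ✓
All positions satisfy it → formula holds.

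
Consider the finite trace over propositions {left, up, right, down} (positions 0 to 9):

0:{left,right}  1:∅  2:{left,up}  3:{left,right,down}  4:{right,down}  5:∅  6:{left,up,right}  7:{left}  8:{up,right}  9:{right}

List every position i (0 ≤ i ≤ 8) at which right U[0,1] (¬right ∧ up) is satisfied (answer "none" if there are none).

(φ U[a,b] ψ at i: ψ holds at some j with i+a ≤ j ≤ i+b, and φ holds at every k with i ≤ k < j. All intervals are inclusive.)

Evaluate at each i in [0,8]:
  i=0: ✗ (no rhs in [0,1])
  i=1: ✗ (lhs fails at k=1 before rhs at j=2)
  i=2: ✓ (rhs at j=2)
  i=3: ✗ (no rhs in [3,4])
  i=4: ✗ (no rhs in [4,5])
  i=5: ✗ (no rhs in [5,6])
  i=6: ✗ (no rhs in [6,7])
  i=7: ✗ (no rhs in [7,8])
  i=8: ✗ (no rhs in [8,9])

2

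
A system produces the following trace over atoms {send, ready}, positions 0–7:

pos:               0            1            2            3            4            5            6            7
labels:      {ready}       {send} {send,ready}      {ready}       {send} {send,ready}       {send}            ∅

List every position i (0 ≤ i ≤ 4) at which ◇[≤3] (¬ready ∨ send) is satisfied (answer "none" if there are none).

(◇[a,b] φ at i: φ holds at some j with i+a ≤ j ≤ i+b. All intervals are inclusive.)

0, 1, 2, 3, 4

Evaluate at each i in [0,4]:
  i=0: ✓ (witness j=1)
  i=1: ✓ (witness j=1)
  i=2: ✓ (witness j=2)
  i=3: ✓ (witness j=4)
  i=4: ✓ (witness j=4)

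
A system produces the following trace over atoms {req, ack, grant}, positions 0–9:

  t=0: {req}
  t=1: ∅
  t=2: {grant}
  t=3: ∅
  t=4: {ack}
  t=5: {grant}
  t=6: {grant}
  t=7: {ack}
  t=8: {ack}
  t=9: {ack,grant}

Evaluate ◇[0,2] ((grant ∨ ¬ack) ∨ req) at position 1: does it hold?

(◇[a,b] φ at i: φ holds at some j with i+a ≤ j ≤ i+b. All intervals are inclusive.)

True

Check ((grant ∨ ¬ack) ∨ req) at each j in [1,3]:
  j=1: true
  j=2: true
  j=3: true
Found at j=1 → formula holds.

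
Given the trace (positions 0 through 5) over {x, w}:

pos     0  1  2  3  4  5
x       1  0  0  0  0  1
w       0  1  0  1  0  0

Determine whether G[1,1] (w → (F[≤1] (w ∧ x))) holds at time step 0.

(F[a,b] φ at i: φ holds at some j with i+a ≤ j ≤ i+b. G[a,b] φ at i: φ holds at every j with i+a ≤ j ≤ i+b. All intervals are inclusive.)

Does not hold

Check (w → (F[≤1] (w ∧ x))) at every j in [1,1]:
  j=1: antecedent true; consequent fails (none in [1,2]) → ✗
Fails at j=1 → formula fails.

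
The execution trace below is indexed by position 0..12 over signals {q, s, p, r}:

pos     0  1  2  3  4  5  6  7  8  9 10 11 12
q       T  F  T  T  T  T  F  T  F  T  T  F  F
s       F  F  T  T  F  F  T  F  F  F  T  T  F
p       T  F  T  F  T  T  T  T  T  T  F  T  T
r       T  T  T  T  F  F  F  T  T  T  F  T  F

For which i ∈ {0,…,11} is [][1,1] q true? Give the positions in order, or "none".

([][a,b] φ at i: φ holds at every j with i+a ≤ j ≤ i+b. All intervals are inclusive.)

Evaluate at each i in [0,11]:
  i=0: ✗ (fails at j=1)
  i=1: ✓ (all of [2,2])
  i=2: ✓ (all of [3,3])
  i=3: ✓ (all of [4,4])
  i=4: ✓ (all of [5,5])
  i=5: ✗ (fails at j=6)
  i=6: ✓ (all of [7,7])
  i=7: ✗ (fails at j=8)
  i=8: ✓ (all of [9,9])
  i=9: ✓ (all of [10,10])
  i=10: ✗ (fails at j=11)
  i=11: ✗ (fails at j=12)

1, 2, 3, 4, 6, 8, 9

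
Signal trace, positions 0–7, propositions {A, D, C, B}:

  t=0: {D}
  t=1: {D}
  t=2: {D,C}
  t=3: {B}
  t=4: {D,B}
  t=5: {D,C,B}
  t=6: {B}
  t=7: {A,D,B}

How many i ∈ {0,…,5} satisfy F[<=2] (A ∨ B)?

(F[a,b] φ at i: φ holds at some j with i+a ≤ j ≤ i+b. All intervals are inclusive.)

Evaluate at each i in [0,5]:
  i=0: ✗ (none in [0,2])
  i=1: ✓ (witness j=3)
  i=2: ✓ (witness j=3)
  i=3: ✓ (witness j=3)
  i=4: ✓ (witness j=4)
  i=5: ✓ (witness j=5)
Positions where it holds: {1, 2, 3, 4, 5} → 5.

5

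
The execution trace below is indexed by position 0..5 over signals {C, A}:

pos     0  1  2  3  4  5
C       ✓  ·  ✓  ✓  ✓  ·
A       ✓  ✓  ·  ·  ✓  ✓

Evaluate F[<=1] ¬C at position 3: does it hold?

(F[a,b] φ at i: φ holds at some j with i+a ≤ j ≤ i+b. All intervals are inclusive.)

No

Check ¬C at each j in [3,4]:
  j=3: false
  j=4: false
No position in the window satisfies it → formula fails.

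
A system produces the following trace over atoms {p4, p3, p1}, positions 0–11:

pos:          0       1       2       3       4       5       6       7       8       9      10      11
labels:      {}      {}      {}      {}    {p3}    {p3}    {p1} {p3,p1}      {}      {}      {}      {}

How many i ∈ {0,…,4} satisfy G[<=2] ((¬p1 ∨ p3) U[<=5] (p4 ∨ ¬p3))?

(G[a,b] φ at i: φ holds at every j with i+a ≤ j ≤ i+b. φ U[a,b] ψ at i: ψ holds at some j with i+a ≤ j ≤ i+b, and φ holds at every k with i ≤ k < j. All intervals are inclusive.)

5

Evaluate at each i in [0,4]:
  i=0: ✓ (all of [0,2])
  i=1: ✓ (all of [1,3])
  i=2: ✓ (all of [2,4])
  i=3: ✓ (all of [3,5])
  i=4: ✓ (all of [4,6])
Positions where it holds: {0, 1, 2, 3, 4} → 5.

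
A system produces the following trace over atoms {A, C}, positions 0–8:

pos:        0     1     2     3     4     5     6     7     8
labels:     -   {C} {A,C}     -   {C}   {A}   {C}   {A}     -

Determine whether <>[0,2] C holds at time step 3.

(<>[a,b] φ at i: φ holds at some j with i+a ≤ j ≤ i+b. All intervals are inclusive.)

Check C at each j in [3,5]:
  j=3: false
  j=4: true
  j=5: false
Found at j=4 → formula holds.

True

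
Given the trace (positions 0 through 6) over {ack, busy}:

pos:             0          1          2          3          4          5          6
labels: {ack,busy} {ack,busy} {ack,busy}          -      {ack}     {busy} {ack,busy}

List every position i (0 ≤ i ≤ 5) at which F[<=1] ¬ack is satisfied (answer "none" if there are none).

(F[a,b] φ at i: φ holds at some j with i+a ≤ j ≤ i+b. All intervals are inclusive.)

Evaluate at each i in [0,5]:
  i=0: ✗ (none in [0,1])
  i=1: ✗ (none in [1,2])
  i=2: ✓ (witness j=3)
  i=3: ✓ (witness j=3)
  i=4: ✓ (witness j=5)
  i=5: ✓ (witness j=5)

2, 3, 4, 5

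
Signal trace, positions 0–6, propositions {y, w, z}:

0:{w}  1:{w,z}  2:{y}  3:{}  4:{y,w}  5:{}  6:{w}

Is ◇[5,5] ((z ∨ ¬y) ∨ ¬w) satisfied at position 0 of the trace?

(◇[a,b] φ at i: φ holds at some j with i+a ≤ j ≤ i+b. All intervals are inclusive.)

Check ((z ∨ ¬y) ∨ ¬w) at each j in [5,5]:
  j=5: true
Found at j=5 → formula holds.

Yes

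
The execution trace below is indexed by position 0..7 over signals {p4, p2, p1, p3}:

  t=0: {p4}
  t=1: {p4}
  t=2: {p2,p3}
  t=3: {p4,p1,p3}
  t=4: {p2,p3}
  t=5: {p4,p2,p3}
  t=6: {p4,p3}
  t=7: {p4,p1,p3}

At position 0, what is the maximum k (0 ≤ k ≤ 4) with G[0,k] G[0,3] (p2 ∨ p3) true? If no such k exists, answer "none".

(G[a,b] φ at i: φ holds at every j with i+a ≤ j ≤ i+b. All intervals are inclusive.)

G[0,3] (p2 ∨ p3) must hold from j=0 onward; find where it first fails.
  j=0: fails → no k works.

none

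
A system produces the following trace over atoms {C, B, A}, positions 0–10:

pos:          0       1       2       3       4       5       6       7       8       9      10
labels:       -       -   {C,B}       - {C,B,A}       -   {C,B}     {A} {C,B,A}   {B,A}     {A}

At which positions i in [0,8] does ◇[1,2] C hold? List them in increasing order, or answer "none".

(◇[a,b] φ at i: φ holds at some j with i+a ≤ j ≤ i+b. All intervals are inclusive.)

0, 1, 2, 3, 4, 5, 6, 7

Evaluate at each i in [0,8]:
  i=0: ✓ (witness j=2)
  i=1: ✓ (witness j=2)
  i=2: ✓ (witness j=4)
  i=3: ✓ (witness j=4)
  i=4: ✓ (witness j=6)
  i=5: ✓ (witness j=6)
  i=6: ✓ (witness j=8)
  i=7: ✓ (witness j=8)
  i=8: ✗ (none in [9,10])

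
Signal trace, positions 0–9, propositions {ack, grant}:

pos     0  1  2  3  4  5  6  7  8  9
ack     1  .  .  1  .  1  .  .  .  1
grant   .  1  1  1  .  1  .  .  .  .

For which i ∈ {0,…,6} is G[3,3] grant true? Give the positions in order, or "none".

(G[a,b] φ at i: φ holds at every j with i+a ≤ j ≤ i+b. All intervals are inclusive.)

Evaluate at each i in [0,6]:
  i=0: ✓ (all of [3,3])
  i=1: ✗ (fails at j=4)
  i=2: ✓ (all of [5,5])
  i=3: ✗ (fails at j=6)
  i=4: ✗ (fails at j=7)
  i=5: ✗ (fails at j=8)
  i=6: ✗ (fails at j=9)

0, 2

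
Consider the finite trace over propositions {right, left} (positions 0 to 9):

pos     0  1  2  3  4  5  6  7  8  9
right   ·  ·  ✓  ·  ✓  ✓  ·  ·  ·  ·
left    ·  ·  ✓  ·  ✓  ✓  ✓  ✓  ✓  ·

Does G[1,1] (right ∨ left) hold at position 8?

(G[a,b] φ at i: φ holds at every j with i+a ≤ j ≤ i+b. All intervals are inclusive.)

Does not hold

Check (right ∨ left) at every j in [9,9]:
  j=9: false
Fails at j=9 → formula fails.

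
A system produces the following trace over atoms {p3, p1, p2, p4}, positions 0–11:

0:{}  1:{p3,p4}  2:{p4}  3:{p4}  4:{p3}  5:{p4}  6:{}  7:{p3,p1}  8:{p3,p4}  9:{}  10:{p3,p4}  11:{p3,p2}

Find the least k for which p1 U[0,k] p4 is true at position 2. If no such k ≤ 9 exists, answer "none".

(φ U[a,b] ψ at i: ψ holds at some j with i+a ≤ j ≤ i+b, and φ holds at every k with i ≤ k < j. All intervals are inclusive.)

Need earliest j ≥ 2 with p4, and p1 at every k in [2,j-1].
  j=2: rhs holds (empty prefix). k = 0.

0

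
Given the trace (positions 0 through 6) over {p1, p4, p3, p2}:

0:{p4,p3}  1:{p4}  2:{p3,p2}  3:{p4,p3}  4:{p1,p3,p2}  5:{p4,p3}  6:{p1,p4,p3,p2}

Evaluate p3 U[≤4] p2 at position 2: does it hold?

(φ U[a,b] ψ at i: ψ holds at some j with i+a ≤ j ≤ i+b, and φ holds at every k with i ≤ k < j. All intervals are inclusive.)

Need some j in [2,6] with p2, and p3 at every k in [2,j-1].
  j=2: p2 holds; no prefix to check → satisfied.

Holds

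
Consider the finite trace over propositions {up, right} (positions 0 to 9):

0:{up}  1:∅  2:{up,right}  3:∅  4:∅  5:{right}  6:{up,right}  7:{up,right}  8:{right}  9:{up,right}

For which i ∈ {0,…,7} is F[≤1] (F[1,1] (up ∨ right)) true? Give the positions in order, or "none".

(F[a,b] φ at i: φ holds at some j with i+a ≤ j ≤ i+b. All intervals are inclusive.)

Evaluate at each i in [0,7]:
  i=0: ✓ (witness j=1)
  i=1: ✓ (witness j=1)
  i=2: ✗ (none in [2,3])
  i=3: ✓ (witness j=4)
  i=4: ✓ (witness j=4)
  i=5: ✓ (witness j=5)
  i=6: ✓ (witness j=6)
  i=7: ✓ (witness j=7)

0, 1, 3, 4, 5, 6, 7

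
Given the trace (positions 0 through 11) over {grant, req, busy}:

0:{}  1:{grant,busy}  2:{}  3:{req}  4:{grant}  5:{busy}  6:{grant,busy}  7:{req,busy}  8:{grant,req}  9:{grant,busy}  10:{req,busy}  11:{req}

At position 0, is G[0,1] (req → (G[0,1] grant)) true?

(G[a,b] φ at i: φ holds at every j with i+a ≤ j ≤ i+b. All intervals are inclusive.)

Check (req → (G[0,1] grant)) at every j in [0,1]:
  j=0: antecedent false → ✓
  j=1: antecedent false → ✓
All positions satisfy it → formula holds.

True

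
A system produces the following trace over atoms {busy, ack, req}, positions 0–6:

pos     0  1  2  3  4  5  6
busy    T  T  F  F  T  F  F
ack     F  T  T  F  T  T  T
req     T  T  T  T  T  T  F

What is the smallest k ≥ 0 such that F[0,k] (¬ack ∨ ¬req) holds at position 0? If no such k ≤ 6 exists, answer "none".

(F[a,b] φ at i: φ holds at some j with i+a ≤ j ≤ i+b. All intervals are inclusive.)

Scan j = 0,1,… for (¬ack ∨ ¬req):
  j=0: holds
First hit at j=0, so smallest k = 0-0 = 0.

0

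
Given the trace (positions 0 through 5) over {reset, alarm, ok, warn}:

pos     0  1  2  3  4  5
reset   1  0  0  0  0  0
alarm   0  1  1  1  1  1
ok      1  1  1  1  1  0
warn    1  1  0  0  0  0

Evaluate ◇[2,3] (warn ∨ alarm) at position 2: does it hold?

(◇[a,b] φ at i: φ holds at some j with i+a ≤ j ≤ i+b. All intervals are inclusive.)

Check (warn ∨ alarm) at each j in [4,5]:
  j=4: true
  j=5: true
Found at j=4 → formula holds.

Holds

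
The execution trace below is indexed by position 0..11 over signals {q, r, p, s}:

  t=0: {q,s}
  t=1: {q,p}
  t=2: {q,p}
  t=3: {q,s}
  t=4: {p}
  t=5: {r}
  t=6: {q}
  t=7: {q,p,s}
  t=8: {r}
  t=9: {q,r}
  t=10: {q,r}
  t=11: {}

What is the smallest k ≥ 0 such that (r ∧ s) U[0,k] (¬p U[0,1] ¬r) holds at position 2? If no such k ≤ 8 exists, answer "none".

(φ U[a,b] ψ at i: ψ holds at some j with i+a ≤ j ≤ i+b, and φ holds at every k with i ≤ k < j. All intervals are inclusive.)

0

Need earliest j ≥ 2 with (¬p U[0,1] ¬r), and (r ∧ s) at every k in [2,j-1].
  j=2: rhs holds (empty prefix). k = 0.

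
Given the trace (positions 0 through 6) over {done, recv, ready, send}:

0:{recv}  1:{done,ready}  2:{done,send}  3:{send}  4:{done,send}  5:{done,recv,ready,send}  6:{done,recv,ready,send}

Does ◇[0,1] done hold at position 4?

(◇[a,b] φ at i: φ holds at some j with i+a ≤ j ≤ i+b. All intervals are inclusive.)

Check done at each j in [4,5]:
  j=4: true
  j=5: true
Found at j=4 → formula holds.

Holds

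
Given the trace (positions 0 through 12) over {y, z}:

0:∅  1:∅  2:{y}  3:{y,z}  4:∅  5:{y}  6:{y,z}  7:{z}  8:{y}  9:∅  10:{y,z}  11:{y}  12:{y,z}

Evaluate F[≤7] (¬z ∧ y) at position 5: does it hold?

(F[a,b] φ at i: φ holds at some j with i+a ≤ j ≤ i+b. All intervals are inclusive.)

Yes

Check (¬z ∧ y) at each j in [5,12]:
  j=5: true
  j=6: false
  j=7: false
  j=8: true
  j=9: false
  j=10: false
  j=11: true
  j=12: false
Found at j=5 → formula holds.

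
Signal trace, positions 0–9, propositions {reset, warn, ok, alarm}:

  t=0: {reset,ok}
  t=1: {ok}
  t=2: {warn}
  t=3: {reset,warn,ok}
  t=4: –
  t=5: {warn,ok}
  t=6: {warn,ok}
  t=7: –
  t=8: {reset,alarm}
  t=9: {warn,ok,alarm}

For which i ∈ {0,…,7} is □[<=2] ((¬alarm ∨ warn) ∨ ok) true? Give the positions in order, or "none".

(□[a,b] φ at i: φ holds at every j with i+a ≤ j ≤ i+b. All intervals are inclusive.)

Evaluate at each i in [0,7]:
  i=0: ✓ (all of [0,2])
  i=1: ✓ (all of [1,3])
  i=2: ✓ (all of [2,4])
  i=3: ✓ (all of [3,5])
  i=4: ✓ (all of [4,6])
  i=5: ✓ (all of [5,7])
  i=6: ✗ (fails at j=8)
  i=7: ✗ (fails at j=8)

0, 1, 2, 3, 4, 5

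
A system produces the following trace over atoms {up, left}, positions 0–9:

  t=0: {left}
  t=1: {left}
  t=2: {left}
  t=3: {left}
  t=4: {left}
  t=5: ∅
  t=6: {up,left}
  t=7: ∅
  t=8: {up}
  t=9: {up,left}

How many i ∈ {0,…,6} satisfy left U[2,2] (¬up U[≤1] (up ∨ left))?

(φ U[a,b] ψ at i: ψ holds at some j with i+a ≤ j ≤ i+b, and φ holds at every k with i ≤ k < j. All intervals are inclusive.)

Evaluate at each i in [0,6]:
  i=0: ✓ (rhs at j=2; lhs holds on [0,1])
  i=1: ✓ (rhs at j=3; lhs holds on [1,2])
  i=2: ✓ (rhs at j=4; lhs holds on [2,3])
  i=3: ✓ (rhs at j=5; lhs holds on [3,4])
  i=4: ✗ (lhs fails at k=5 before rhs at j=6)
  i=5: ✗ (lhs fails at k=5 before rhs at j=7)
  i=6: ✗ (lhs fails at k=7 before rhs at j=8)
Positions where it holds: {0, 1, 2, 3} → 4.

4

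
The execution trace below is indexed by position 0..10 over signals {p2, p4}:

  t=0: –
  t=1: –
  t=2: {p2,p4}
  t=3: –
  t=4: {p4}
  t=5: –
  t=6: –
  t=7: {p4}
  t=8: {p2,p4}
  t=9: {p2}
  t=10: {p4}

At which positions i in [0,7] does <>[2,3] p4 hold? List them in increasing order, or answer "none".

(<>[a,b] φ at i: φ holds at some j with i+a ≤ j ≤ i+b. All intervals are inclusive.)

0, 1, 2, 4, 5, 6, 7

Evaluate at each i in [0,7]:
  i=0: ✓ (witness j=2)
  i=1: ✓ (witness j=4)
  i=2: ✓ (witness j=4)
  i=3: ✗ (none in [5,6])
  i=4: ✓ (witness j=7)
  i=5: ✓ (witness j=7)
  i=6: ✓ (witness j=8)
  i=7: ✓ (witness j=10)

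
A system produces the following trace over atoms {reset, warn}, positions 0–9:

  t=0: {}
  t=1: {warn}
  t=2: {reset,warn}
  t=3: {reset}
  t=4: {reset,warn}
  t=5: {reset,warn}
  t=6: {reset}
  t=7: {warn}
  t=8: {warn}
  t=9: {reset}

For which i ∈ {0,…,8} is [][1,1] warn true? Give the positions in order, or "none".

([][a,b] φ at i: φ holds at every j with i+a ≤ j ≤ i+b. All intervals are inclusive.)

Evaluate at each i in [0,8]:
  i=0: ✓ (all of [1,1])
  i=1: ✓ (all of [2,2])
  i=2: ✗ (fails at j=3)
  i=3: ✓ (all of [4,4])
  i=4: ✓ (all of [5,5])
  i=5: ✗ (fails at j=6)
  i=6: ✓ (all of [7,7])
  i=7: ✓ (all of [8,8])
  i=8: ✗ (fails at j=9)

0, 1, 3, 4, 6, 7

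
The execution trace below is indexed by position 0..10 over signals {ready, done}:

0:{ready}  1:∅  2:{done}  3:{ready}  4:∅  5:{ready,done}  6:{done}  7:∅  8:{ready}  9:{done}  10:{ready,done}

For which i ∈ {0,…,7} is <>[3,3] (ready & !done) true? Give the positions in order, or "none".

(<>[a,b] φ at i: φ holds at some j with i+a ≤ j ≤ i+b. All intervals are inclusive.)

Evaluate at each i in [0,7]:
  i=0: ✓ (witness j=3)
  i=1: ✗ (none in [4,4])
  i=2: ✗ (none in [5,5])
  i=3: ✗ (none in [6,6])
  i=4: ✗ (none in [7,7])
  i=5: ✓ (witness j=8)
  i=6: ✗ (none in [9,9])
  i=7: ✗ (none in [10,10])

0, 5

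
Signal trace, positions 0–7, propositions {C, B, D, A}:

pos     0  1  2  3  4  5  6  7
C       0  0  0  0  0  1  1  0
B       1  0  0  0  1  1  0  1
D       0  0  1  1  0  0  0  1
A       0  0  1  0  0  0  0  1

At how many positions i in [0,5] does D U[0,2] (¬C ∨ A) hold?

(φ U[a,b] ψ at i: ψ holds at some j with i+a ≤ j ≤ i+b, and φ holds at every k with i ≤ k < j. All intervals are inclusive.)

5

Evaluate at each i in [0,5]:
  i=0: ✓ (rhs at j=0)
  i=1: ✓ (rhs at j=1)
  i=2: ✓ (rhs at j=2)
  i=3: ✓ (rhs at j=3)
  i=4: ✓ (rhs at j=4)
  i=5: ✗ (lhs fails at k=5 before rhs at j=7)
Positions where it holds: {0, 1, 2, 3, 4} → 5.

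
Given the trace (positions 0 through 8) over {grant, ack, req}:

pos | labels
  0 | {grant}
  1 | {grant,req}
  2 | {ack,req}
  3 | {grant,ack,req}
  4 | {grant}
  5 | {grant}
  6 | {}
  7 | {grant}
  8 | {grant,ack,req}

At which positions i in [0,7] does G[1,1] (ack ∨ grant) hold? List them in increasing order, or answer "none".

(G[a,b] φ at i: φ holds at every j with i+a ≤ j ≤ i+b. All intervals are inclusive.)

0, 1, 2, 3, 4, 6, 7

Evaluate at each i in [0,7]:
  i=0: ✓ (all of [1,1])
  i=1: ✓ (all of [2,2])
  i=2: ✓ (all of [3,3])
  i=3: ✓ (all of [4,4])
  i=4: ✓ (all of [5,5])
  i=5: ✗ (fails at j=6)
  i=6: ✓ (all of [7,7])
  i=7: ✓ (all of [8,8])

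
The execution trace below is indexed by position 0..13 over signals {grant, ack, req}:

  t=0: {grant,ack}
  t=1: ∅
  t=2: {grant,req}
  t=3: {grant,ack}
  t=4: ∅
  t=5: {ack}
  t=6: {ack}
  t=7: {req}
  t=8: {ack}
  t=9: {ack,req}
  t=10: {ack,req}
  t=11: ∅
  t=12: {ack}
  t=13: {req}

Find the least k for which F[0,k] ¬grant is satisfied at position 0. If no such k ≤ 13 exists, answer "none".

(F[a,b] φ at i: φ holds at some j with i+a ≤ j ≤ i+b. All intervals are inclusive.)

1

Scan j = 0,1,… for ¬grant:
  j=0: fails
  j=1: holds
First hit at j=1, so smallest k = 1-0 = 1.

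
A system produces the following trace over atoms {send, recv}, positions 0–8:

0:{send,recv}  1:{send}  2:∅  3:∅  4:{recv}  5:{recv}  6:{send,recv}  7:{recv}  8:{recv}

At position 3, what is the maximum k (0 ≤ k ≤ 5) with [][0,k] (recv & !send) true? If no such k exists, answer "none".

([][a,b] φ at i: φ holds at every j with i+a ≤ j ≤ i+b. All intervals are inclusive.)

(recv & !send) must hold from j=3 onward; find where it first fails.
  j=3: fails → no k works.

none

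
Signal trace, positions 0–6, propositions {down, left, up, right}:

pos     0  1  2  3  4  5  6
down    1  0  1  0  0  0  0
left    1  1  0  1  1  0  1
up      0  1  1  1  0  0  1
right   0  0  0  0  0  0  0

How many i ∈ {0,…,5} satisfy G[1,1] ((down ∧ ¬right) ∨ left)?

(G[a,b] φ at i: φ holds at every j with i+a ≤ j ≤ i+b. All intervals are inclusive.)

Evaluate at each i in [0,5]:
  i=0: ✓ (all of [1,1])
  i=1: ✓ (all of [2,2])
  i=2: ✓ (all of [3,3])
  i=3: ✓ (all of [4,4])
  i=4: ✗ (fails at j=5)
  i=5: ✓ (all of [6,6])
Positions where it holds: {0, 1, 2, 3, 5} → 5.

5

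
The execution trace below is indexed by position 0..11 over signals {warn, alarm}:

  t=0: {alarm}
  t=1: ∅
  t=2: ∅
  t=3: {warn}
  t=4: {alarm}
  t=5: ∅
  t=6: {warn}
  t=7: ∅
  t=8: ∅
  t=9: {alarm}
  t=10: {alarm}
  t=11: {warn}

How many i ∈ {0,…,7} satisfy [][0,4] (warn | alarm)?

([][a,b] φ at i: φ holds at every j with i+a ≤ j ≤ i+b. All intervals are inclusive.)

Evaluate at each i in [0,7]:
  i=0: ✗ (fails at j=1)
  i=1: ✗ (fails at j=1)
  i=2: ✗ (fails at j=2)
  i=3: ✗ (fails at j=5)
  i=4: ✗ (fails at j=5)
  i=5: ✗ (fails at j=5)
  i=6: ✗ (fails at j=7)
  i=7: ✗ (fails at j=7)
Positions where it holds: {} → 0.

0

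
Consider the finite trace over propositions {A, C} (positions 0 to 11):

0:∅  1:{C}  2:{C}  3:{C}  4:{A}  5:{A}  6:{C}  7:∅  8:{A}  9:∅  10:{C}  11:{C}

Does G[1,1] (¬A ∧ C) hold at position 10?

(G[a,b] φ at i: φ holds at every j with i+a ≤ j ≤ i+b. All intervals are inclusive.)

Check (¬A ∧ C) at every j in [11,11]:
  j=11: true
All positions satisfy it → formula holds.

Holds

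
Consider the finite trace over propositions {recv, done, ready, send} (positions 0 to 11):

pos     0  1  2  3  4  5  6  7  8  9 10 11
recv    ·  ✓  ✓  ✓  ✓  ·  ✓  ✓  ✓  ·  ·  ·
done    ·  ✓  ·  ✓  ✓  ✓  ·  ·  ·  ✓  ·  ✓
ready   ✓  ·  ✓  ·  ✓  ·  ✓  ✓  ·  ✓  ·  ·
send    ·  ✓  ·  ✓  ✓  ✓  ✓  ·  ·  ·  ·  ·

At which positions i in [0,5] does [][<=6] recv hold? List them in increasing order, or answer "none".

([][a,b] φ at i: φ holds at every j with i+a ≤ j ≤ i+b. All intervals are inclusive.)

Evaluate at each i in [0,5]:
  i=0: ✗ (fails at j=0)
  i=1: ✗ (fails at j=5)
  i=2: ✗ (fails at j=5)
  i=3: ✗ (fails at j=5)
  i=4: ✗ (fails at j=5)
  i=5: ✗ (fails at j=5)

none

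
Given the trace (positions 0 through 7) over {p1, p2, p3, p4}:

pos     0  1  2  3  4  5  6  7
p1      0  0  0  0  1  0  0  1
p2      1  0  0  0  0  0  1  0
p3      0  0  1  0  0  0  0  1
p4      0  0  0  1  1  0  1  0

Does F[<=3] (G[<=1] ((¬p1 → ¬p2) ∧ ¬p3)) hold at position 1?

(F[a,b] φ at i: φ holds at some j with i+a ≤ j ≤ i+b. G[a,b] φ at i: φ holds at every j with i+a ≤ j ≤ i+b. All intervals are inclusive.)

Check G[<=1] ((¬p1 → ¬p2) ∧ ¬p3) at each j in [1,4]:
  j=1: fails at 2
  j=2: fails at 2
  j=3: holds on [3,4]
  j=4: holds on [4,5]
Found at j=3 → formula holds.

True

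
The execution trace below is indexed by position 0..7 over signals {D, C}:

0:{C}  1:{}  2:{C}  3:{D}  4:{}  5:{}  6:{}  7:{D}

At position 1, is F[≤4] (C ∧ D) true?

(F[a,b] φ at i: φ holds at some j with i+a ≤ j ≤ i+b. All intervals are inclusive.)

Check (C ∧ D) at each j in [1,5]:
  j=1: false
  j=2: false
  j=3: false
  j=4: false
  j=5: false
No position in the window satisfies it → formula fails.

False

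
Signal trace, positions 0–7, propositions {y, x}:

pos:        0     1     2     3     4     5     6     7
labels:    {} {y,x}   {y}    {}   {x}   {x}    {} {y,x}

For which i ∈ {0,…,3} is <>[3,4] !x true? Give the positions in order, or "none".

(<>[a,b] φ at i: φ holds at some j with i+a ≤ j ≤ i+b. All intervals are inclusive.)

0, 2, 3

Evaluate at each i in [0,3]:
  i=0: ✓ (witness j=3)
  i=1: ✗ (none in [4,5])
  i=2: ✓ (witness j=6)
  i=3: ✓ (witness j=6)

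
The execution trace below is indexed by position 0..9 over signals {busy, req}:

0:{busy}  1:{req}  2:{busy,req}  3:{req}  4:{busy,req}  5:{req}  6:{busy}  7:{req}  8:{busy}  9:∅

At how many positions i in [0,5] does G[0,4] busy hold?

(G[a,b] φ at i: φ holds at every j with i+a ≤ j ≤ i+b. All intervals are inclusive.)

0

Evaluate at each i in [0,5]:
  i=0: ✗ (fails at j=1)
  i=1: ✗ (fails at j=1)
  i=2: ✗ (fails at j=3)
  i=3: ✗ (fails at j=3)
  i=4: ✗ (fails at j=5)
  i=5: ✗ (fails at j=5)
Positions where it holds: {} → 0.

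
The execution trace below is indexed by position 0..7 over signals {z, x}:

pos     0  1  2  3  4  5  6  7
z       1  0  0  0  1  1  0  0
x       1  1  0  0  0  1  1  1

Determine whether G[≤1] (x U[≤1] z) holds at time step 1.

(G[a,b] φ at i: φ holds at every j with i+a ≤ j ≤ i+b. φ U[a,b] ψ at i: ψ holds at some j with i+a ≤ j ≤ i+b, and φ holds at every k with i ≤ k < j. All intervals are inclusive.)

False

Check (x U[≤1] z) at every j in [1,2]:
  j=1: fails
  j=2: fails
Fails at j=1 → formula fails.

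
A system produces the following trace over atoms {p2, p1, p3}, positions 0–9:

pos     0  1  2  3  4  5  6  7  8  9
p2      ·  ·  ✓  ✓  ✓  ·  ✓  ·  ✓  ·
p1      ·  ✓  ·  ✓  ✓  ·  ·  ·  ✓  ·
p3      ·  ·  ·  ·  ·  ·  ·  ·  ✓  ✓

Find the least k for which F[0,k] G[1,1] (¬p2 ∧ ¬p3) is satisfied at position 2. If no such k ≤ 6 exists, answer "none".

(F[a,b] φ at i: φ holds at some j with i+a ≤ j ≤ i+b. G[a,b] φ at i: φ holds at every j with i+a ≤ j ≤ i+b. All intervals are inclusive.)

Scan j = 2,3,… for G[1,1] (¬p2 ∧ ¬p3):
  j=2: fails
  j=3: fails
  j=4: holds
First hit at j=4, so smallest k = 4-2 = 2.

2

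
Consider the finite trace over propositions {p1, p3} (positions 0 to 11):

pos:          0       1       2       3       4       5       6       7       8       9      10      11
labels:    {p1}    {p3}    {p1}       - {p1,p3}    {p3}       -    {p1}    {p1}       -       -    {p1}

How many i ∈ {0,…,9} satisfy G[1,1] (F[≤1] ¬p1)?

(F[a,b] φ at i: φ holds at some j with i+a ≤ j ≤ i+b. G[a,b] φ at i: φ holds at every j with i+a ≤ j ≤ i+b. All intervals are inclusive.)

9

Evaluate at each i in [0,9]:
  i=0: ✓ (all of [1,1])
  i=1: ✓ (all of [2,2])
  i=2: ✓ (all of [3,3])
  i=3: ✓ (all of [4,4])
  i=4: ✓ (all of [5,5])
  i=5: ✓ (all of [6,6])
  i=6: ✗ (fails at j=7)
  i=7: ✓ (all of [8,8])
  i=8: ✓ (all of [9,9])
  i=9: ✓ (all of [10,10])
Positions where it holds: {0, 1, 2, 3, 4, 5, 7, 8, 9} → 9.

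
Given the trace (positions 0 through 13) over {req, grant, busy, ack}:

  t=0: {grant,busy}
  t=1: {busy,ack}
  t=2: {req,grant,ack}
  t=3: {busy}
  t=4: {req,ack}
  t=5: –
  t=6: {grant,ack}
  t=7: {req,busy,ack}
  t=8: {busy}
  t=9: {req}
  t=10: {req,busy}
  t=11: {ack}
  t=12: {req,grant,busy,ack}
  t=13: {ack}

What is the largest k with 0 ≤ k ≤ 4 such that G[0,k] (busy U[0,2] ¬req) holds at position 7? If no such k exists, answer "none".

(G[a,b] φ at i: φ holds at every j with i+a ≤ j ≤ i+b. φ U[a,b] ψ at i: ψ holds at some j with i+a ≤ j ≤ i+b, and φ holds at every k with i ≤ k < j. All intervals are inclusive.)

1

(busy U[0,2] ¬req) must hold from j=7 onward; find where it first fails.
  j=7: holds
  j=8: holds
  j=9: fails
Holds on [7,8], so largest k = 1.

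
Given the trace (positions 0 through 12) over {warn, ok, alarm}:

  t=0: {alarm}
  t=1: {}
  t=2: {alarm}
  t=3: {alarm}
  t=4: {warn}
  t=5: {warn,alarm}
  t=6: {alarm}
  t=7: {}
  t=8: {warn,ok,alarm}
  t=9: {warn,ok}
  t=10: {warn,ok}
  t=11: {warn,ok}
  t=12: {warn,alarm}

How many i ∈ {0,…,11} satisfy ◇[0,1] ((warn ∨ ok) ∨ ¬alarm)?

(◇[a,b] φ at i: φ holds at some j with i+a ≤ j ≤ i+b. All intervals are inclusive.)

11

Evaluate at each i in [0,11]:
  i=0: ✓ (witness j=1)
  i=1: ✓ (witness j=1)
  i=2: ✗ (none in [2,3])
  i=3: ✓ (witness j=4)
  i=4: ✓ (witness j=4)
  i=5: ✓ (witness j=5)
  i=6: ✓ (witness j=7)
  i=7: ✓ (witness j=7)
  i=8: ✓ (witness j=8)
  i=9: ✓ (witness j=9)
  i=10: ✓ (witness j=10)
  i=11: ✓ (witness j=11)
Positions where it holds: {0, 1, 3, 4, 5, 6, 7, 8, 9, 10, 11} → 11.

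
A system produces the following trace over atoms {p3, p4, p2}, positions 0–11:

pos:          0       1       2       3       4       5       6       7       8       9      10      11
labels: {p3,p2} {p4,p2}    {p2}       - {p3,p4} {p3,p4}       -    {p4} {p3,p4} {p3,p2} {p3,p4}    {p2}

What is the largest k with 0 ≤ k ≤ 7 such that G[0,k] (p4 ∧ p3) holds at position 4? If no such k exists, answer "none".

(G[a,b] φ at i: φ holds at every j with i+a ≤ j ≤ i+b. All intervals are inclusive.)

(p4 ∧ p3) must hold from j=4 onward; find where it first fails.
  j=4: holds
  j=5: holds
  j=6: fails
Holds on [4,5], so largest k = 1.

1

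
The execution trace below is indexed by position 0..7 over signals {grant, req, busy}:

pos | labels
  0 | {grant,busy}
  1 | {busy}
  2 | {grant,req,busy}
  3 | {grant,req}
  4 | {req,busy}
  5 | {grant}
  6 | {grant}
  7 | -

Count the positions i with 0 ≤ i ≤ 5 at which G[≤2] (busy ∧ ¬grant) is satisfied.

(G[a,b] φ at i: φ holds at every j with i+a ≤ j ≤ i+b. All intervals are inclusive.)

0

Evaluate at each i in [0,5]:
  i=0: ✗ (fails at j=0)
  i=1: ✗ (fails at j=2)
  i=2: ✗ (fails at j=2)
  i=3: ✗ (fails at j=3)
  i=4: ✗ (fails at j=5)
  i=5: ✗ (fails at j=5)
Positions where it holds: {} → 0.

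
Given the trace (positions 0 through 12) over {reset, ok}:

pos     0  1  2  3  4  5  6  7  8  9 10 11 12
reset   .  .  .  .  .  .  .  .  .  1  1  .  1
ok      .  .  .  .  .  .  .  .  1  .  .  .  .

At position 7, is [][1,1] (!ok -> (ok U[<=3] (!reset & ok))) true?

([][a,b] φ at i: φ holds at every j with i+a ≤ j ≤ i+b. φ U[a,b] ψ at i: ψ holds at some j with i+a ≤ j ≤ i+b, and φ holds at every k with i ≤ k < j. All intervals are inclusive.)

Check (!ok -> (ok U[<=3] (!reset & ok))) at every j in [8,8]:
  j=8: antecedent false → ✓
All positions satisfy it → formula holds.

Holds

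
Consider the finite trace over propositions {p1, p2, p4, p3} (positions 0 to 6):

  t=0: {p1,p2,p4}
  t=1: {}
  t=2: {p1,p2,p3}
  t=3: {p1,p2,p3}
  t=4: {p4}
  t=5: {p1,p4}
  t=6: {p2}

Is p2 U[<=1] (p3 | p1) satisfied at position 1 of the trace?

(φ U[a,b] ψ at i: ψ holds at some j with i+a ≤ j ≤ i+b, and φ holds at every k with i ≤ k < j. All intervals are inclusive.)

False

Need some j in [1,2] with (p3 | p1), and p2 at every k in [1,j-1].
  j=1: (p3 | p1) false.
  j=2: (p3 | p1) holds, but p2 fails at k=1 → not this j.
No j in the window works → until fails.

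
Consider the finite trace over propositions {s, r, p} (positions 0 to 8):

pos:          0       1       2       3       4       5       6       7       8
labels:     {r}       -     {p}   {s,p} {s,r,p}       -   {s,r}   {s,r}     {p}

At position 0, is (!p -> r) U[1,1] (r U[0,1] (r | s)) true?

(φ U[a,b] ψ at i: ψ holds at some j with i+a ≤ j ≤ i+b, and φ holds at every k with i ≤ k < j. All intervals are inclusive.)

No

Need some j in [1,1] with (r U[0,1] (r | s)), and (!p -> r) at every k in [0,j-1].
  j=1: (r U[0,1] (r | s)) — fails.
No j in the window works → until fails.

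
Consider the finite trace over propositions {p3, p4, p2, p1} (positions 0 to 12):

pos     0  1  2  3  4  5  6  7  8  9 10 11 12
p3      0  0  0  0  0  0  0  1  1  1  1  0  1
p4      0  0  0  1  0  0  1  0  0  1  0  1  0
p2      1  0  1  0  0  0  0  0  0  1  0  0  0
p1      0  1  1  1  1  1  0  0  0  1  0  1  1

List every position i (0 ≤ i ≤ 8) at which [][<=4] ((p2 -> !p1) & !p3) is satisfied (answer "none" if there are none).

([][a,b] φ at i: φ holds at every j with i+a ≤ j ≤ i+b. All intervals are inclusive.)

none

Evaluate at each i in [0,8]:
  i=0: ✗ (fails at j=2)
  i=1: ✗ (fails at j=2)
  i=2: ✗ (fails at j=2)
  i=3: ✗ (fails at j=7)
  i=4: ✗ (fails at j=7)
  i=5: ✗ (fails at j=7)
  i=6: ✗ (fails at j=7)
  i=7: ✗ (fails at j=7)
  i=8: ✗ (fails at j=8)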